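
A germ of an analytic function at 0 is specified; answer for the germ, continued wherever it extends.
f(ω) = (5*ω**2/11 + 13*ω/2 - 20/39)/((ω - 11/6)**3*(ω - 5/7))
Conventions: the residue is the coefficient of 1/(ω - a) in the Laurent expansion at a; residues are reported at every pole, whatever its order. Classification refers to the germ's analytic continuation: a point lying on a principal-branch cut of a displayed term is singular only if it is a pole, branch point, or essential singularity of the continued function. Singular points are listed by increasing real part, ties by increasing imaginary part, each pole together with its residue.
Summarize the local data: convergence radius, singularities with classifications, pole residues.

Denominator factor (ω - 11/6)^3: pole of order 3 at 11/6, modulus 11/6.
Denominator factor (ω - 5/7): pole of order 1 at 5/7, modulus 5/7.
The radius of convergence is the smallest modulus among the singular points: 5/7.
At the order-1 pole 5/7 set g(ω) = (ω - (5/7))*f(ω) = (5*ω**2/11 + 13*ω/2 - 20/39)/(ω - 11/6)**3.
Simple pole: residue = g(a) at a = 5/7, which is -46213020/14846689.
At the order-3 pole 11/6 set g(ω) = (ω - (11/6))^3*f(ω) = (5*ω**2/11 + 13*ω/2 - 20/39)/(ω - 5/7).
Order-3 pole: residue = g''(a)/2; g''(11/6) = 92426040/14846689, so the residue is 46213020/14846689.
List the singular points by increasing real part (a conjugate pair: the negative imaginary part first).

Radius of convergence at 0: 5/7.
At 5/7: a pole of order 1; residue -46213020/14846689.
At 11/6: a pole of order 3; residue 46213020/14846689.


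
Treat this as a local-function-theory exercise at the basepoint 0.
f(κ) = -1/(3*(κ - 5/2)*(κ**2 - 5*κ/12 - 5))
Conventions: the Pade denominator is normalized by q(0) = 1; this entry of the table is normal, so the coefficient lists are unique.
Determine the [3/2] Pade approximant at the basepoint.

Taylor coefficients needed (expand at 0): a_0 = -2/75, a_1 = -19/2250, a_2 = -1201/135000, a_3 = -21499/8100000, a_4 = -1089001/486000000, a_5 = -17996899/29160000000.
Write the denominator as Q(κ) = 1 + q1*κ + q2*κ^2. Requiring Q*f - P = O(κ^6) with deg P <= 3 kills the coefficients of κ^4..κ^5 in Q*f:
  κ^4: a_4 + q1*a_3 + q2*a_2 = 0, i.e. -1089001/486000000 + (-21499/8100000)*q1 + (-1201/135000)*q2 = 0.
  κ^5: a_5 + q1*a_4 + q2*a_3 = 0, i.e. -17996899/29160000000 + (-1089001/486000000)*q1 + (-21499/8100000)*q2 = 0.
Solving this linear system: q1 = 5203/146820, q2 = -96331/367050.
The numerator is Q*f truncated at degree 3: P0 = a_0 = -2/75; P1 = a_1 + q1*a_0 = -2872/305875; P2 = a_2 + q1*a_1 + q2*a_0 = -672/305875; P3 = a_3 + q1*a_2 + q2*a_1 = -1152/1529375.

The Pade approximant has numerator coefficients [-2/75, -2872/305875, -672/305875, -1152/1529375]; denominator coefficients [1, 5203/146820, -96331/367050].


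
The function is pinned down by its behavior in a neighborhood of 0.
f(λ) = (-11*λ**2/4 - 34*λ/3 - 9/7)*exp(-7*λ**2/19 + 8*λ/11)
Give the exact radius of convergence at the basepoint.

The radius of convergence is infinite.

The factor exp(-7*λ**2/19 + 8*λ/11) is entire and contributes no finite singular point.
The polynomial part has no poles.
No finite singular points: the Taylor series at 0 converges everywhere.


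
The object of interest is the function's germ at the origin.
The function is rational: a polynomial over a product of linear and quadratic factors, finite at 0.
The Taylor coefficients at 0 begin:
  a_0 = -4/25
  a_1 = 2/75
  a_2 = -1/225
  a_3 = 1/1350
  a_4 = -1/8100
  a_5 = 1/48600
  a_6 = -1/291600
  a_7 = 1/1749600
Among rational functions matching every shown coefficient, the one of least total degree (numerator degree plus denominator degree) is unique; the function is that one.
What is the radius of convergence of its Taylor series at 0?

The radius of convergence is 6.

No rational of total degree below 1 reproduces all 8 coefficients; solving the [0/1] Pade equations on them gives f(h) = -24/(25*(h + 6)), whose expansion matches every shown term.
Denominator factor (h + 6): pole of order 1 at -6, modulus 6.
The radius of convergence is the smallest modulus among the singular points: 6.


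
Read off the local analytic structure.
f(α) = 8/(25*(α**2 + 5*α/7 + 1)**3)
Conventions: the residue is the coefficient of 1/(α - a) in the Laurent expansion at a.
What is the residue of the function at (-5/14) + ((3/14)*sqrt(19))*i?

The residue is -((268912/13889475)*sqrt(19))*i.

The factor α**2 + 5*α/7 + 1 splits as (α - a)(α - a') with a = (-5/14) + ((3/14)*sqrt(19))*i, a' = (-5/14) - ((3/14)*sqrt(19))*i. At the order-3 pole a set g(α) = (α - a)^3*f(α) = [8/25] / (α - a')^3.
Order-3 pole: residue = g''(a)/2; g''((-5/14) + ((3/14)*sqrt(19))*i) = -((537824/13889475)*sqrt(19))*i, so the residue is -((268912/13889475)*sqrt(19))*i.


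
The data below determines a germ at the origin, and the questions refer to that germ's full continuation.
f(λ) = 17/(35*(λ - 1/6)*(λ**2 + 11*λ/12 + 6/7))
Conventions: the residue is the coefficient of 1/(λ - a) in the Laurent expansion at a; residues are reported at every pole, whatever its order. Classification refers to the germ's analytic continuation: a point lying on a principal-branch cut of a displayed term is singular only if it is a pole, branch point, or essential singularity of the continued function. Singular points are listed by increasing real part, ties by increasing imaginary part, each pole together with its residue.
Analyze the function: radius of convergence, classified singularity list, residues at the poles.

Denominator factor (λ**2 + 11*λ/12 + 6/7): discriminant -2609/1008, complex-conjugate roots (-11/24) + ((1/168)*sqrt(18263))*i and (-11/24) - ((1/168)*sqrt(18263))*i; poles of order 1, moduli (1/7)*sqrt(42) and (1/7)*sqrt(42).
Denominator factor (λ - 1/6): pole of order 1 at 1/6, modulus 1/6.
The radius of convergence is the smallest modulus among the singular points: 1/6.
The factor λ**2 + 11*λ/12 + 6/7 splits as (λ - a)(λ - a') with a = (-11/24) - ((1/168)*sqrt(18263))*i, a' = (-11/24) + ((1/168)*sqrt(18263))*i. At the order-1 pole a set g(λ) = (λ - a)*f(λ) = [17/(35*(λ - 1/6))] / (λ - a').
Simple pole: residue = g(a) at a = (-11/24) - ((1/168)*sqrt(18263))*i, which is (-612/2615) - ((1836/1364507)*sqrt(18263))*i.
The factor λ**2 + 11*λ/12 + 6/7 splits as (λ - a)(λ - a') with a = (-11/24) + ((1/168)*sqrt(18263))*i, a' = (-11/24) - ((1/168)*sqrt(18263))*i. At the order-1 pole a set g(λ) = (λ - a)*f(λ) = [17/(35*(λ - 1/6))] / (λ - a').
Simple pole: residue = g(a) at a = (-11/24) + ((1/168)*sqrt(18263))*i, which is (-612/2615) + ((1836/1364507)*sqrt(18263))*i.
At the order-1 pole 1/6 set g(λ) = (λ - (1/6))*f(λ) = 17/(35*(λ**2 + 11*λ/12 + 6/7)).
Simple pole: residue = g(a) at a = 1/6, which is 1224/2615.
List the singular points by increasing real part (a conjugate pair: the negative imaginary part first).

Radius of convergence at 0: 1/6.
At (-11/24) - ((1/168)*sqrt(18263))*i: a pole of order 1; residue (-612/2615) - ((1836/1364507)*sqrt(18263))*i.
At (-11/24) + ((1/168)*sqrt(18263))*i: a pole of order 1; residue (-612/2615) + ((1836/1364507)*sqrt(18263))*i.
At 1/6: a pole of order 1; residue 1224/2615.


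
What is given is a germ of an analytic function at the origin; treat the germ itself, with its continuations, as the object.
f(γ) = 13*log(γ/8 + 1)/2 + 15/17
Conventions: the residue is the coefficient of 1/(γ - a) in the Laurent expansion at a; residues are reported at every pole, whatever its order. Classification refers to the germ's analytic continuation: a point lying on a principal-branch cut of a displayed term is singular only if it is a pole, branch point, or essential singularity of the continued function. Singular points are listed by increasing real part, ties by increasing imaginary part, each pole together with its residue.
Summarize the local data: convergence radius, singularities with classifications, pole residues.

Branch term (13/2)*log(1 - γ/(-8)): its argument vanishes at γ = -8, a logarithmic branch point, modulus 8.
The radius of convergence is the smallest modulus among the singular points: 8.

Radius of convergence at 0: 8.
At -8: a logarithmic branch point.


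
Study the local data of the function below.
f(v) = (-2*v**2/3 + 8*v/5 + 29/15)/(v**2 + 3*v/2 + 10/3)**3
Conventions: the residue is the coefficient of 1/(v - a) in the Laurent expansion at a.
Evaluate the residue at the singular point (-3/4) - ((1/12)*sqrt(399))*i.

The residue is -((2224/11763185)*sqrt(399))*i.

The factor v**2 + 3*v/2 + 10/3 splits as (v - a)(v - a') with a = (-3/4) - ((1/12)*sqrt(399))*i, a' = (-3/4) + ((1/12)*sqrt(399))*i. At the order-3 pole a set g(v) = (v - a)^3*f(v) = [-2*v**2/3 + 8*v/5 + 29/15] / (v - a')^3.
Order-3 pole: residue = g''(a)/2; g''((-3/4) - ((1/12)*sqrt(399))*i) = -((4448/11763185)*sqrt(399))*i, so the residue is -((2224/11763185)*sqrt(399))*i.


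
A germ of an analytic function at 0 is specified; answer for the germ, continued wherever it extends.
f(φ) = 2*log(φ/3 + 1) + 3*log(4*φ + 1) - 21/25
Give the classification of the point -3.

The term (2)*log(1 - φ/(-3)) has argument 1 - -3/(-3) = 0 at -3: a logarithmic (infinitely-sheeted) branch point; the remaining terms are analytic or single-valued there.

The point is a logarithmic branch point.


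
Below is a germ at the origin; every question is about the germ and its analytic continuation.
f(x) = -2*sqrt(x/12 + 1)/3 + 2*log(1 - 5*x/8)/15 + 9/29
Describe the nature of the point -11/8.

There is no denominator, hence no pole anywhere.
Branch term log(1 - x/(8/5)): argument at -11/8 is 119/64, nonzero, so -11/8 is not its branch point (a point on a principal cut is still regular for the continued germ).
Branch term sqrt(1 - x/(-12)): argument at -11/8 is 85/96, nonzero, so -11/8 is not its branch point (a point on a principal cut is still regular for the continued germ).
So the germ continues analytically to -11/8.

The point is a regular point.


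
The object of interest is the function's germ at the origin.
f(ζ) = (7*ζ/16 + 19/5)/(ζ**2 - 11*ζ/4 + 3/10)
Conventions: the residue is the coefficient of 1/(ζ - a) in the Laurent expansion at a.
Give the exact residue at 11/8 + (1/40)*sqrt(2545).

The residue is 7/32 + (2817/81440)*sqrt(2545).

The factor ζ**2 - 11*ζ/4 + 3/10 splits as (ζ - a)(ζ - a') with a = 11/8 + (1/40)*sqrt(2545), a' = 11/8 - (1/40)*sqrt(2545). At the order-1 pole a set g(ζ) = (ζ - a)*f(ζ) = [7*ζ/16 + 19/5] / (ζ - a').
Simple pole: residue = g(a) at a = 11/8 + (1/40)*sqrt(2545), which is 7/32 + (2817/81440)*sqrt(2545).


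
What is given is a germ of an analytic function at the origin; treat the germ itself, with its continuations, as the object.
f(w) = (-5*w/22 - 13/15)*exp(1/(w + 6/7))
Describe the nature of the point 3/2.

The point is a regular point.

There is no denominator, hence no pole anywhere.
The essential point of exp(1/(w - (-6/7))) is -6/7, not 3/2.
So the germ continues analytically to 3/2.


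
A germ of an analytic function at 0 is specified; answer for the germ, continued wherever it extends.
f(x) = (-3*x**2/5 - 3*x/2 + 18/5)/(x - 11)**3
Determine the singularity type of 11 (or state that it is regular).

The denominator factor x - 11 vanishes at 11 and appears to the power 3; the numerator there equals -171/2, nonzero, and no other factor vanishes.
Hence a pole whose order is the multiplicity, 3.

The point is a pole of order 3.


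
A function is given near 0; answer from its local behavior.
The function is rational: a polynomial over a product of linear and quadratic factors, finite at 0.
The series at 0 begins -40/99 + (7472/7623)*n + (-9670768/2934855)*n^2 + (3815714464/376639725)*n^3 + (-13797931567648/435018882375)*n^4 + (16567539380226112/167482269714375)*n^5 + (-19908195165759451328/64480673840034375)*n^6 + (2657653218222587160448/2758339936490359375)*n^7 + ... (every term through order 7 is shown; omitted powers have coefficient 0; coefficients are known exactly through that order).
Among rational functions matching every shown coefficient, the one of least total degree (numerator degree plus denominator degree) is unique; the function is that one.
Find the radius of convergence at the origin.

No rational of total degree below 4 reproduces all 8 coefficients; solving the [0/4] Pade equations on them gives f(n) = -35/(27*(n**2 - 3*n/2 - 7/12)*(n**2 + 4*n/5 - 11/2)), whose expansion matches every shown term.
Denominator factor (n**2 + 4*n/5 - 11/2): discriminant 566/25, real irrational roots -2/5 + (1/10)*sqrt(566) and -2/5 - (1/10)*sqrt(566); poles of order 1, moduli -2/5 + (1/10)*sqrt(566) and 2/5 + (1/10)*sqrt(566).
Denominator factor (n**2 - 3*n/2 - 7/12): discriminant 55/12, real irrational roots 3/4 + (1/12)*sqrt(165) and 3/4 - (1/12)*sqrt(165); poles of order 1, moduli 3/4 + (1/12)*sqrt(165) and -3/4 + (1/12)*sqrt(165).
The radius of convergence is the smallest modulus among the singular points: -3/4 + (1/12)*sqrt(165).

The radius of convergence is -3/4 + (1/12)*sqrt(165).


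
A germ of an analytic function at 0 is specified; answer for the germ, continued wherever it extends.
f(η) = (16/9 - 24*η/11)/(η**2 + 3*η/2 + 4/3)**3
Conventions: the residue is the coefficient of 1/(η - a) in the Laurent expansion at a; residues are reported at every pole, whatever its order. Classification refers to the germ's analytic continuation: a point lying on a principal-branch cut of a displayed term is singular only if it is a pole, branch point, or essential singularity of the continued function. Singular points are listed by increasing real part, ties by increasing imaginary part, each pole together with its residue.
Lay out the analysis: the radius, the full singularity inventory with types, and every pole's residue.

Denominator factor (η**2 + 3*η/2 + 4/3)^3: discriminant -37/12, complex-conjugate roots (-3/4) + ((1/12)*sqrt(111))*i and (-3/4) - ((1/12)*sqrt(111))*i; poles of order 3, moduli (2/3)*sqrt(3) and (2/3)*sqrt(3).
The radius of convergence is the smallest modulus among the singular points: (2/3)*sqrt(3).
The factor η**2 + 3*η/2 + 4/3 splits as (η - a)(η - a') with a = (-3/4) - ((1/12)*sqrt(111))*i, a' = (-3/4) + ((1/12)*sqrt(111))*i. At the order-3 pole a set g(η) = (η - a)^3*f(η) = [16/9 - 24*η/11] / (η - a')^3.
Order-3 pole: residue = g''(a)/2; g''((-3/4) - ((1/12)*sqrt(111))*i) = ((129792/557183)*sqrt(111))*i, so the residue is ((64896/557183)*sqrt(111))*i.
The factor η**2 + 3*η/2 + 4/3 splits as (η - a)(η - a') with a = (-3/4) + ((1/12)*sqrt(111))*i, a' = (-3/4) - ((1/12)*sqrt(111))*i. At the order-3 pole a set g(η) = (η - a)^3*f(η) = [16/9 - 24*η/11] / (η - a')^3.
Order-3 pole: residue = g''(a)/2; g''((-3/4) + ((1/12)*sqrt(111))*i) = -((129792/557183)*sqrt(111))*i, so the residue is -((64896/557183)*sqrt(111))*i.
List the singular points by increasing real part (a conjugate pair: the negative imaginary part first).

Radius of convergence at 0: (2/3)*sqrt(3).
At (-3/4) - ((1/12)*sqrt(111))*i: a pole of order 3; residue ((64896/557183)*sqrt(111))*i.
At (-3/4) + ((1/12)*sqrt(111))*i: a pole of order 3; residue -((64896/557183)*sqrt(111))*i.


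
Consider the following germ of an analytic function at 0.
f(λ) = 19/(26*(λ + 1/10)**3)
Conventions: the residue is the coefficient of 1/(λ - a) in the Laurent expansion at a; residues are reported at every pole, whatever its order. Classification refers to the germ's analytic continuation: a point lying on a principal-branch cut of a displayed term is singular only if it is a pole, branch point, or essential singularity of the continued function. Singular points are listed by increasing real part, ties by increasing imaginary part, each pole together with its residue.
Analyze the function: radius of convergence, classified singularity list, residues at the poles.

Radius of convergence at 0: 1/10.
At -1/10: a pole of order 3; residue 0.

Denominator factor (λ + 1/10)^3: pole of order 3 at -1/10, modulus 1/10.
The radius of convergence is the smallest modulus among the singular points: 1/10.
At the order-3 pole -1/10 set g(λ) = (λ - (-1/10))^3*f(λ) = 19/26.
Order-3 pole: residue = g''(a)/2; g''(-1/10) = 0, so the residue is 0.


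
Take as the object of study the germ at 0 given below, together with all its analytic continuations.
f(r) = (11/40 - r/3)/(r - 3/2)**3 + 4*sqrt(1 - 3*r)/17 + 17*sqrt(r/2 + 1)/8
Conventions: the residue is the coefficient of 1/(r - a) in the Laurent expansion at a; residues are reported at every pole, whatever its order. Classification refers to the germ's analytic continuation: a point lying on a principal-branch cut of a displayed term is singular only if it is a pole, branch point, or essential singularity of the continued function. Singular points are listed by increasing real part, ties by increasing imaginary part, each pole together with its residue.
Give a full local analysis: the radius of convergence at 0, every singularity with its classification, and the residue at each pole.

Denominator factor (r - 3/2)^3: pole of order 3 at 3/2, modulus 3/2.
Branch term (4/17)*sqrt(1 - r/(1/3)): its argument vanishes at r = 1/3, a square-root branch point, modulus 1/3.
Branch term (17/8)*sqrt(1 - r/(-2)): its argument vanishes at r = -2, a square-root branch point, modulus 2.
The radius of convergence is the smallest modulus among the singular points: 1/3.
The branch terms are analytic at 3/2 and contribute nothing to the residue; only the rational part matters.
At the order-3 pole 3/2 set g(r) = (r - (3/2))^3*(rational part) = 11/40 - r/3.
Order-3 pole: residue = g''(a)/2; g''(3/2) = 0, so the residue is 0.
List the singular points by increasing real part (a conjugate pair: the negative imaginary part first).

Radius of convergence at 0: 1/3.
At -2: an algebraic (square-root) branch point.
At 1/3: an algebraic (square-root) branch point.
At 3/2: a pole of order 3; residue 0.


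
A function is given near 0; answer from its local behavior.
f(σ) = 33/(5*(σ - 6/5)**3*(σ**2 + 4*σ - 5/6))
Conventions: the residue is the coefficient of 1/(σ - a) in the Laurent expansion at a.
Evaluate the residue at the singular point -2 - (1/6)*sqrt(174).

The residue is -395975250/533411731 + (881733600/15468940199)*sqrt(174).

The factor σ**2 + 4*σ - 5/6 splits as (σ - a)(σ - a') with a = -2 - (1/6)*sqrt(174), a' = -2 + (1/6)*sqrt(174). At the order-1 pole a set g(σ) = (σ - a)*f(σ) = [33/(5*(σ - 6/5)**3)] / (σ - a').
Simple pole: residue = g(a) at a = -2 - (1/6)*sqrt(174), which is -395975250/533411731 + (881733600/15468940199)*sqrt(174).


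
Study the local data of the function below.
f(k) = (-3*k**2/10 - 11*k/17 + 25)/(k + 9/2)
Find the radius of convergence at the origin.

The radius of convergence is 9/2.

Denominator factor (k + 9/2): pole of order 1 at -9/2, modulus 9/2.
The radius of convergence is the smallest modulus among the singular points: 9/2.


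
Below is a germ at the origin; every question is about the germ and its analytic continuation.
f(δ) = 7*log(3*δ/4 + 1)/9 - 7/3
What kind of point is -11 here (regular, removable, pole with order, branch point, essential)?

There is no denominator, hence no pole anywhere.
Branch term log(1 - δ/(-4/3)): argument at -11 is -29/4, nonzero, so -11 is not its branch point (a point on a principal cut is still regular for the continued germ).
So the germ continues analytically to -11.

The point is a regular point.


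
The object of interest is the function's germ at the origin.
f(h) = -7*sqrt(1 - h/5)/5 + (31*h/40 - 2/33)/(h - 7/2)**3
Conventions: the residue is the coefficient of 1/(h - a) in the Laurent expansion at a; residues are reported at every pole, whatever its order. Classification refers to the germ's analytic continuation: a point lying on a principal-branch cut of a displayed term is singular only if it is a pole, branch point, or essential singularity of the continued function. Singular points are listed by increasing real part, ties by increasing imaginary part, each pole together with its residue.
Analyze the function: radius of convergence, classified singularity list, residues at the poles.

Radius of convergence at 0: 7/2.
At 7/2: a pole of order 3; residue 0.
At 5: an algebraic (square-root) branch point.

Denominator factor (h - 7/2)^3: pole of order 3 at 7/2, modulus 7/2.
Branch term (-7/5)*sqrt(1 - h/(5)): its argument vanishes at h = 5, a square-root branch point, modulus 5.
The radius of convergence is the smallest modulus among the singular points: 7/2.
The branch term is analytic at 7/2 and contributes nothing to the residue; only the rational part matters.
At the order-3 pole 7/2 set g(h) = (h - (7/2))^3*(rational part) = 31*h/40 - 2/33.
Order-3 pole: residue = g''(a)/2; g''(7/2) = 0, so the residue is 0.
List the singular points by increasing real part (a conjugate pair: the negative imaginary part first).


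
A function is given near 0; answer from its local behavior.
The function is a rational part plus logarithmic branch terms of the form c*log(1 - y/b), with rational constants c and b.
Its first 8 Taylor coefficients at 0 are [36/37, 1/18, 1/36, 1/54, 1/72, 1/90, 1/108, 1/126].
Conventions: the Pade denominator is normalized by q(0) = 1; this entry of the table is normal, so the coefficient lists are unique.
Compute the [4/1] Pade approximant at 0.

The Pade approximant has numerator coefficients [36/37, -2407/3330, -1/60, -1/270, -1/1080]; denominator coefficients [1, -4/5].

Taylor coefficients needed (read off): a_0 = 36/37, a_1 = 1/18, a_2 = 1/36, a_3 = 1/54, a_4 = 1/72, a_5 = 1/90.
Write the denominator as Q(y) = 1 + q1*y. Requiring Q*f - P = O(y^6) with deg P <= 4 kills the coefficients of y^5..y^5 in Q*f:
  y^5: a_5 + q1*a_4 = 0, i.e. 1/90 + (1/72)*q1 = 0.
Solving this linear system: q1 = -4/5.
The numerator is Q*f truncated at degree 4: P0 = a_0 = 36/37; P1 = a_1 + q1*a_0 = -2407/3330; P2 = a_2 + q1*a_1 = -1/60; P3 = a_3 + q1*a_2 = -1/270; P4 = a_4 + q1*a_3 = -1/1080.


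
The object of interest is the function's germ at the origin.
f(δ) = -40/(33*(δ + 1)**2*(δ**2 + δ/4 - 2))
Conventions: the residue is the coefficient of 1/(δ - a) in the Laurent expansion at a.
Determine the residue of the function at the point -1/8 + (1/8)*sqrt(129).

The factor δ**2 + δ/4 - 2 splits as (δ - a)(δ - a') with a = -1/8 + (1/8)*sqrt(129), a' = -1/8 - (1/8)*sqrt(129). At the order-1 pole a set g(δ) = (δ - a)*f(δ) = [-40/(33*(δ + 1)**2)] / (δ - a').
Simple pole: residue = g(a) at a = -1/8 + (1/8)*sqrt(129), which is 112/165 - (1424/21285)*sqrt(129).

The residue is 112/165 - (1424/21285)*sqrt(129).


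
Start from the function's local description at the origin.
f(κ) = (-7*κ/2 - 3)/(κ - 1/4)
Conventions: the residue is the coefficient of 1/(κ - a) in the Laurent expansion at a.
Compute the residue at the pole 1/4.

The residue is -31/8.

At the order-1 pole 1/4 set g(κ) = (κ - (1/4))*f(κ) = -7*κ/2 - 3.
Simple pole: residue = g(a) at a = 1/4, which is -31/8.


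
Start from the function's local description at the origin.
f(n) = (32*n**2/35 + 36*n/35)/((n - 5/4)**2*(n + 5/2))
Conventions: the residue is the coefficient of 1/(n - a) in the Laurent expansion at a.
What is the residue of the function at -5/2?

At the order-1 pole -5/2 set g(n) = (n - (-5/2))*f(n) = (32*n**2/35 + 36*n/35)/(n - 5/4)**2.
Simple pole: residue = g(a) at a = -5/2, which is 352/1575.

The residue is 352/1575.


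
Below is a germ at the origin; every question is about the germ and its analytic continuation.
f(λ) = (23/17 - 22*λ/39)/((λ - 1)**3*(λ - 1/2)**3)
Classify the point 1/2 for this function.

The point is a pole of order 3.

The denominator factor λ - 1/2 vanishes at 1/2 and appears to the power 3; the numerator there equals 710/663, nonzero, and no other factor vanishes.
Hence a pole whose order is the multiplicity, 3.


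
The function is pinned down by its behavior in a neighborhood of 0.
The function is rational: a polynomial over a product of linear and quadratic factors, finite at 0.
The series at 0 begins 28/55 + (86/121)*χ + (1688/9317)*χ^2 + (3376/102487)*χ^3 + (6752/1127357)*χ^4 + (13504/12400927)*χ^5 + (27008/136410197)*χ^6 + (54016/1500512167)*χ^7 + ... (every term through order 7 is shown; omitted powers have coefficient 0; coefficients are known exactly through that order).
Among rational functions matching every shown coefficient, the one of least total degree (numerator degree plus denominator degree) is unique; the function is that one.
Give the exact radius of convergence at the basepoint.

No rational of total degree below 3 reproduces all 8 coefficients; solving the [2/1] Pade equations on them gives f(χ) = (-2*χ**2/7 - 17*χ/5 - 14/5)/(χ - 11/2), whose expansion matches every shown term.
Denominator factor (χ - 11/2): pole of order 1 at 11/2, modulus 11/2.
The radius of convergence is the smallest modulus among the singular points: 11/2.

The radius of convergence is 11/2.


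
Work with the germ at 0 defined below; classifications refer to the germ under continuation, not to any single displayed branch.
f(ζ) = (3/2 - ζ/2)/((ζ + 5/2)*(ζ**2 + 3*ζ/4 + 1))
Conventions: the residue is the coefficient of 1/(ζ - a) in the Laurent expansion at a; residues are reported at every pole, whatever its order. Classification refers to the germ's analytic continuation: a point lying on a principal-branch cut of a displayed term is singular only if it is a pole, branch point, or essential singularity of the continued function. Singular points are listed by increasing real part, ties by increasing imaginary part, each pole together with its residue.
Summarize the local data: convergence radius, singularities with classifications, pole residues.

Radius of convergence at 0: 1.
At -5/2: a pole of order 1; residue 22/43.
At (-3/8) - ((1/8)*sqrt(55))*i: a pole of order 1; residue (-11/43) + ((101/2365)*sqrt(55))*i.
At (-3/8) + ((1/8)*sqrt(55))*i: a pole of order 1; residue (-11/43) - ((101/2365)*sqrt(55))*i.


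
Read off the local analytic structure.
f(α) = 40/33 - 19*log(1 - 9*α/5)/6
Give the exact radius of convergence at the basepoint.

Branch term (-19/6)*log(1 - α/(5/9)): its argument vanishes at α = 5/9, a logarithmic branch point, modulus 5/9.
The radius of convergence is the smallest modulus among the singular points: 5/9.

The radius of convergence is 5/9.


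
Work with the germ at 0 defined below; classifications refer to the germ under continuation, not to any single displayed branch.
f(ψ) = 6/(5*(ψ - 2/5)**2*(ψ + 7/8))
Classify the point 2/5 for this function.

The denominator factor ψ - 2/5 vanishes at 2/5 and appears to the power 2; the numerator there equals 6/5, nonzero, and no other factor vanishes.
Hence a pole whose order is the multiplicity, 2.

The point is a pole of order 2.


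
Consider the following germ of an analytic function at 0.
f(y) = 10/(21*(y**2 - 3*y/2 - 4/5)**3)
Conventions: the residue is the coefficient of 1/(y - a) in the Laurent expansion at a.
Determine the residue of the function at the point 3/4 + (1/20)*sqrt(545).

The factor y**2 - 3*y/2 - 4/5 splits as (y - a)(y - a') with a = 3/4 + (1/20)*sqrt(545), a' = 3/4 - (1/20)*sqrt(545). At the order-3 pole a set g(y) = (y - a)^3*f(y) = [10/21] / (y - a')^3.
Order-3 pole: residue = g''(a)/2; g''(3/4 + (1/20)*sqrt(545)) = (32000/9065203)*sqrt(545), so the residue is (16000/9065203)*sqrt(545).

The residue is (16000/9065203)*sqrt(545).


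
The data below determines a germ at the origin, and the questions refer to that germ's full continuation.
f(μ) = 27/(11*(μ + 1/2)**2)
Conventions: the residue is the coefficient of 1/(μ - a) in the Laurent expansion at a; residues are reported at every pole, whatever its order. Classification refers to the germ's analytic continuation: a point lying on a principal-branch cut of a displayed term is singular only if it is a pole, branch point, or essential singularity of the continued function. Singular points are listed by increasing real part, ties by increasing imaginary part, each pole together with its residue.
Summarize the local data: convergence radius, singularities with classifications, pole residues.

Radius of convergence at 0: 1/2.
At -1/2: a pole of order 2; residue 0.

Denominator factor (μ + 1/2)^2: pole of order 2 at -1/2, modulus 1/2.
The radius of convergence is the smallest modulus among the singular points: 1/2.
At the order-2 pole -1/2 set g(μ) = (μ - (-1/2))^2*f(μ) = 27/11.
Order-2 pole: residue = g'(a); g'(-1/2) = 0, so the residue is 0.


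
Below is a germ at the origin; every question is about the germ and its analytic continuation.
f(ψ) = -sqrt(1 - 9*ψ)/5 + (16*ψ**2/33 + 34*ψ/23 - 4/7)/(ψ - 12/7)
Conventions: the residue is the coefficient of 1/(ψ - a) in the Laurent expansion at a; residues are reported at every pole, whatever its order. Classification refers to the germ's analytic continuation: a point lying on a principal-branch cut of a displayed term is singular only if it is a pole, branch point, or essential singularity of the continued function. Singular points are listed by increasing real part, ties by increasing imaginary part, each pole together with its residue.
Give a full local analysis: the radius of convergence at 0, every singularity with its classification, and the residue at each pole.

Radius of convergence at 0: 1/9.
At 1/9: an algebraic (square-root) branch point.
At 12/7: a pole of order 1; residue 41996/12397.

Denominator factor (ψ - 12/7): pole of order 1 at 12/7, modulus 12/7.
Branch term (-1/5)*sqrt(1 - ψ/(1/9)): its argument vanishes at ψ = 1/9, a square-root branch point, modulus 1/9.
The radius of convergence is the smallest modulus among the singular points: 1/9.
The branch term is analytic at 12/7 and contributes nothing to the residue; only the rational part matters.
At the order-1 pole 12/7 set g(ψ) = (ψ - (12/7))*(rational part) = 16*ψ**2/33 + 34*ψ/23 - 4/7.
Simple pole: residue = g(a) at a = 12/7, which is 41996/12397.
List the singular points by increasing real part (a conjugate pair: the negative imaginary part first).


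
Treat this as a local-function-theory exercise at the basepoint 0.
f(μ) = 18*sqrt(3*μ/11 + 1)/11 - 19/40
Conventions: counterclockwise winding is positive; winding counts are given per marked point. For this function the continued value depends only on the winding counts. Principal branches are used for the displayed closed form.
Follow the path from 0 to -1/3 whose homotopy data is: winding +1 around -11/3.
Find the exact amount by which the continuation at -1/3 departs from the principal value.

Continued minus principal equals -(36/121)*sqrt(110).

The rational part is single-valued and drops out of the difference; each branch term changes only by its own monodromy.
(18/11)*sqrt(1 - μ/(-11/3)): winding +1 is odd, the square root flips sign, contributing -2*(18/11)*sqrt(1 - (-1/3)/(-11/3)) = -2*(18/11)*sqrt(10/11) = -(36/121)*sqrt(110).
Summing the contributions at μ = -1/3 gives -(36/121)*sqrt(110).


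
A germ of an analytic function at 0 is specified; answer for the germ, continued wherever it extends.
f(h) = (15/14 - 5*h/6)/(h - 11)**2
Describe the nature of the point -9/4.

Denominator factors: h - 11 = -53/4 at h = -9/4 — none vanishes.
So the germ continues analytically to -9/4.

The point is a regular point.


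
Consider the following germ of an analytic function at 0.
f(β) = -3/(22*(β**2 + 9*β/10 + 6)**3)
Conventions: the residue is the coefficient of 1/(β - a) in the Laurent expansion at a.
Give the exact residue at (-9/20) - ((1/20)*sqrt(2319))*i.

The residue is -((100000/15242367261)*sqrt(2319))*i.

The factor β**2 + 9*β/10 + 6 splits as (β - a)(β - a') with a = (-9/20) - ((1/20)*sqrt(2319))*i, a' = (-9/20) + ((1/20)*sqrt(2319))*i. At the order-3 pole a set g(β) = (β - a)^3*f(β) = [-3/22] / (β - a')^3.
Order-3 pole: residue = g''(a)/2; g''((-9/20) - ((1/20)*sqrt(2319))*i) = -((200000/15242367261)*sqrt(2319))*i, so the residue is -((100000/15242367261)*sqrt(2319))*i.


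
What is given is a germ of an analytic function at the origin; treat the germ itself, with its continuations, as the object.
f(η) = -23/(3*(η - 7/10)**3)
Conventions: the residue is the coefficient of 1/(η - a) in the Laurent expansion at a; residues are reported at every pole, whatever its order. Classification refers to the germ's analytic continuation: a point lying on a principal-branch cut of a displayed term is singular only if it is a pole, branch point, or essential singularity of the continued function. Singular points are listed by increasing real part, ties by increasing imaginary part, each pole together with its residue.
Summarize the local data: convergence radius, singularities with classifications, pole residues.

Radius of convergence at 0: 7/10.
At 7/10: a pole of order 3; residue 0.

Denominator factor (η - 7/10)^3: pole of order 3 at 7/10, modulus 7/10.
The radius of convergence is the smallest modulus among the singular points: 7/10.
At the order-3 pole 7/10 set g(η) = (η - (7/10))^3*f(η) = -23/3.
Order-3 pole: residue = g''(a)/2; g''(7/10) = 0, so the residue is 0.


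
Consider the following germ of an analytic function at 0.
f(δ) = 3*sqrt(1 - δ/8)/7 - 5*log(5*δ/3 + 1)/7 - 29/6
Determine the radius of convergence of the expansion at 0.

Branch term (3/7)*sqrt(1 - δ/(8)): its argument vanishes at δ = 8, a square-root branch point, modulus 8.
Branch term (-5/7)*log(1 - δ/(-3/5)): its argument vanishes at δ = -3/5, a logarithmic branch point, modulus 3/5.
The radius of convergence is the smallest modulus among the singular points: 3/5.

The radius of convergence is 3/5.


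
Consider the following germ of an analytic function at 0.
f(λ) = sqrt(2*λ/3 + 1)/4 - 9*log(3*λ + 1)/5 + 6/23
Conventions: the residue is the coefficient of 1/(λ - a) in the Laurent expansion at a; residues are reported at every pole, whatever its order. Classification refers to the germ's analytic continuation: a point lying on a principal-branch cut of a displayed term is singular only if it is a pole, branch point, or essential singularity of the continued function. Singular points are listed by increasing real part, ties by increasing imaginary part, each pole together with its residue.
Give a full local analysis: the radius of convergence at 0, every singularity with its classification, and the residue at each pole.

Radius of convergence at 0: 1/3.
At -3/2: an algebraic (square-root) branch point.
At -1/3: a logarithmic branch point.

Branch term (-9/5)*log(1 - λ/(-1/3)): its argument vanishes at λ = -1/3, a logarithmic branch point, modulus 1/3.
Branch term (1/4)*sqrt(1 - λ/(-3/2)): its argument vanishes at λ = -3/2, a square-root branch point, modulus 3/2.
The radius of convergence is the smallest modulus among the singular points: 1/3.
List the singular points by increasing real part (a conjugate pair: the negative imaginary part first).


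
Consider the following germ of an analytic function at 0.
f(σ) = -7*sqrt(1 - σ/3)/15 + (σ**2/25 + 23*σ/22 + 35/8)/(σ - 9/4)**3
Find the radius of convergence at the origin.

The radius of convergence is 9/4.

Denominator factor (σ - 9/4)^3: pole of order 3 at 9/4, modulus 9/4.
Branch term (-7/15)*sqrt(1 - σ/(3)): its argument vanishes at σ = 3, a square-root branch point, modulus 3.
The radius of convergence is the smallest modulus among the singular points: 9/4.


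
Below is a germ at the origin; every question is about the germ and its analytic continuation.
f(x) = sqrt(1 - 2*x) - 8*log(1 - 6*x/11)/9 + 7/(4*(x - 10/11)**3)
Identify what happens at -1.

The point is a regular point.

Denominator factors: x - 10/11 = -21/11 at x = -1 — none vanishes.
Branch term sqrt(1 - x/(1/2)): argument at -1 is 3, nonzero, so -1 is not its branch point (a point on a principal cut is still regular for the continued germ).
Branch term log(1 - x/(11/6)): argument at -1 is 17/11, nonzero, so -1 is not its branch point (a point on a principal cut is still regular for the continued germ).
So the germ continues analytically to -1.


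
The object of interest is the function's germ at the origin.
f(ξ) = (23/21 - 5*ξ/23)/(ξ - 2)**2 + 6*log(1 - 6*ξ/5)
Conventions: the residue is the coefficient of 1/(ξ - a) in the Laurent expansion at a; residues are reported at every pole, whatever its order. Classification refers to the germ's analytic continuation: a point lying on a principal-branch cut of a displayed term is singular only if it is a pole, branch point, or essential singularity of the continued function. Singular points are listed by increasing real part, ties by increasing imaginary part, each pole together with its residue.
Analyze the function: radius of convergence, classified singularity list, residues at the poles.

Radius of convergence at 0: 5/6.
At 5/6: a logarithmic branch point.
At 2: a pole of order 2; residue -5/23.

Denominator factor (ξ - 2)^2: pole of order 2 at 2, modulus 2.
Branch term (6)*log(1 - ξ/(5/6)): its argument vanishes at ξ = 5/6, a logarithmic branch point, modulus 5/6.
The radius of convergence is the smallest modulus among the singular points: 5/6.
The branch term is analytic at 2 and contributes nothing to the residue; only the rational part matters.
At the order-2 pole 2 set g(ξ) = (ξ - (2))^2*(rational part) = 23/21 - 5*ξ/23.
Order-2 pole: residue = g'(a); g'(2) = -5/23, so the residue is -5/23.
List the singular points by increasing real part (a conjugate pair: the negative imaginary part first).


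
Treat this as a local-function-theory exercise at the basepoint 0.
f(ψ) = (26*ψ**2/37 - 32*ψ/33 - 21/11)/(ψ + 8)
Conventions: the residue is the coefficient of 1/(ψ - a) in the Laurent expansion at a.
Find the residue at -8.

The residue is 62053/1221.

At the order-1 pole -8 set g(ψ) = (ψ - (-8))*f(ψ) = 26*ψ**2/37 - 32*ψ/33 - 21/11.
Simple pole: residue = g(a) at a = -8, which is 62053/1221.


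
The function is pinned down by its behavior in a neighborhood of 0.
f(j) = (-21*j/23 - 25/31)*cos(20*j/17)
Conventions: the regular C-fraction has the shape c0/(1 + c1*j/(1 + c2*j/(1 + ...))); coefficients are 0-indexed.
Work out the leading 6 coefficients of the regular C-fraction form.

Taylor coefficients (expand at 0): a_0 = -25/31, a_1 = -21/23, a_2 = 5000/8959, a_3 = 4200/6647, a_4 = -500000/7767453, a_5 = -140000/1920983.
c0 = a_0 = -25/31. Peel one level at a time: if S = 1 + c*j/S' with S'(0) = 1, then c is the j-coefficient of S and S' = c*j/(S - 1).
S_1 = c0/f = 1 + (-651/575)*j + (188603489/95550625)*j^2 + ...; c1 = -651/575.
S_2 = c1*j/(S_1 - 1) = 1 + (188603489/108179925)*j + (37720697800/35396283321)*j^2 + ...; c2 = 188603489/108179925.
S_3 = c2*j/(S_2 - 1) = 1 + (-115000/188139)*j + (-33062500000/163519224963)*j^2 + ...; c3 = -115000/188139.
S_4 = c3*j/(S_3 - 1) = 1 + (-62387500/188603489)*j + (-9429524384031500/35571276062973121)*j^2 + ...; c4 = -62387500/188603489.
S_5 = c4*j/(S_4 - 1) = 1 + (-86908058839/108447006175)*j + ...; c5 = -86908058839/108447006175.

The regular C-fraction coefficients are [-25/31, -651/575, 188603489/108179925, -115000/188139, -62387500/188603489, -86908058839/108447006175].


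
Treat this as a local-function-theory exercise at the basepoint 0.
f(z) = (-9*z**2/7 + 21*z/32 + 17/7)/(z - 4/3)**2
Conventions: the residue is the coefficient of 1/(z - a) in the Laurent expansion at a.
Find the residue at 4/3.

The residue is -621/224.

At the order-2 pole 4/3 set g(z) = (z - (4/3))^2*f(z) = -9*z**2/7 + 21*z/32 + 17/7.
Order-2 pole: residue = g'(a); g'(4/3) = -621/224, so the residue is -621/224.


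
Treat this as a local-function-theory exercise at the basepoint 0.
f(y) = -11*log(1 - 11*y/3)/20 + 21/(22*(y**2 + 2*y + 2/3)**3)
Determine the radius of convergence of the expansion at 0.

Denominator factor (y**2 + 2*y + 2/3)^3: discriminant 4/3, real irrational roots -1 + (1/3)*sqrt(3) and -1 - (1/3)*sqrt(3); poles of order 3, moduli 1 - (1/3)*sqrt(3) and 1 + (1/3)*sqrt(3).
Branch term (-11/20)*log(1 - y/(3/11)): its argument vanishes at y = 3/11, a logarithmic branch point, modulus 3/11.
The radius of convergence is the smallest modulus among the singular points: 3/11.

The radius of convergence is 3/11.


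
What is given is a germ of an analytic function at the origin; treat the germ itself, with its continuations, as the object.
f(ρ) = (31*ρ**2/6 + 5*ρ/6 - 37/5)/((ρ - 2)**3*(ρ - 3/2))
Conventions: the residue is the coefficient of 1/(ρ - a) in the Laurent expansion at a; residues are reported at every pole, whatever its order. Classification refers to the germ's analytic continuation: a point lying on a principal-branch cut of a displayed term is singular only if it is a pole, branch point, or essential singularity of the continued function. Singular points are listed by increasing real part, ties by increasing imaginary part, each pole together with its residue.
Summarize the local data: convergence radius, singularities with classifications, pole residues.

Denominator factor (ρ - 3/2): pole of order 1 at 3/2, modulus 3/2.
Denominator factor (ρ - 2)^3: pole of order 3 at 2, modulus 2.
The radius of convergence is the smallest modulus among the singular points: 3/2.
At the order-1 pole 3/2 set g(ρ) = (ρ - (3/2))*f(ρ) = (31*ρ**2/6 + 5*ρ/6 - 37/5)/(ρ - 2)**3.
Simple pole: residue = g(a) at a = 3/2, which is -219/5.
At the order-3 pole 2 set g(ρ) = (ρ - (2))^3*f(ρ) = (31*ρ**2/6 + 5*ρ/6 - 37/5)/(ρ - 3/2).
Order-3 pole: residue = g''(a)/2; g''(2) = 438/5, so the residue is 219/5.
List the singular points by increasing real part (a conjugate pair: the negative imaginary part first).

Radius of convergence at 0: 3/2.
At 3/2: a pole of order 1; residue -219/5.
At 2: a pole of order 3; residue 219/5.
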